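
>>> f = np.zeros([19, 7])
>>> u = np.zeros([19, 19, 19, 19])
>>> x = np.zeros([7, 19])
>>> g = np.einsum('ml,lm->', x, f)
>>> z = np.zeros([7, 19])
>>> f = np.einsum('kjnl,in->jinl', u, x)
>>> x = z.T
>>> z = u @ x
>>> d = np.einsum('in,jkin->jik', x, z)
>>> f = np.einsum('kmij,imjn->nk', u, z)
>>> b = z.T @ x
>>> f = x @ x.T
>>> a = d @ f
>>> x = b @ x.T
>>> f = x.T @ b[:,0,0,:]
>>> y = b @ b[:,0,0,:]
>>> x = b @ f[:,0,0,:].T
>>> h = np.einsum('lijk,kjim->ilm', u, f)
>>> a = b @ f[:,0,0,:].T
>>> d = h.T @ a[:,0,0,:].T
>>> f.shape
(19, 19, 19, 7)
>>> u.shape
(19, 19, 19, 19)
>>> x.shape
(7, 19, 19, 19)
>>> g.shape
()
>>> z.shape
(19, 19, 19, 7)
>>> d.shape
(7, 19, 7)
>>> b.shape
(7, 19, 19, 7)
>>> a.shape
(7, 19, 19, 19)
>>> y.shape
(7, 19, 19, 7)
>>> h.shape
(19, 19, 7)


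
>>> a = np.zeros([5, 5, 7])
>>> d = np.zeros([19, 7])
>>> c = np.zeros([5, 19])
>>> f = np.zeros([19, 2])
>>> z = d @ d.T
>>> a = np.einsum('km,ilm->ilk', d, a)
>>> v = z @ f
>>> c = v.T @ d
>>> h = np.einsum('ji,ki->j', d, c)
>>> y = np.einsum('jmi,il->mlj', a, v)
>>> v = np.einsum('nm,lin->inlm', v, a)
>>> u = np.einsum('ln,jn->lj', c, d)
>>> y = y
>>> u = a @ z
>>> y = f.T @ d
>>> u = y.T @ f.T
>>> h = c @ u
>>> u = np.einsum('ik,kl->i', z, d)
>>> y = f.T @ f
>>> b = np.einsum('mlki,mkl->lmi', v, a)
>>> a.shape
(5, 5, 19)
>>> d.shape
(19, 7)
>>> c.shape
(2, 7)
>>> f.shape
(19, 2)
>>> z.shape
(19, 19)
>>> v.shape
(5, 19, 5, 2)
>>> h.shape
(2, 19)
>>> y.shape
(2, 2)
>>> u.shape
(19,)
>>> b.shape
(19, 5, 2)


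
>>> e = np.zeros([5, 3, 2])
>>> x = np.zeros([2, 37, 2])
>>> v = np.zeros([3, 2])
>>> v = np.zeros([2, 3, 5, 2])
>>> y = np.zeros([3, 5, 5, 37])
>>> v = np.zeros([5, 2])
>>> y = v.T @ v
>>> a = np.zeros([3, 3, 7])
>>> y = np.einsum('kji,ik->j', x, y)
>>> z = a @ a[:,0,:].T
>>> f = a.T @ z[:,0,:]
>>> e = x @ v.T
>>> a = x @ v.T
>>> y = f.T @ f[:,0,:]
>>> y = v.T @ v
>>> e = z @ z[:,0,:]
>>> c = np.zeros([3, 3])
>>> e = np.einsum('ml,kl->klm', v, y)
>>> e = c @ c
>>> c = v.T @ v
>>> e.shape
(3, 3)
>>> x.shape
(2, 37, 2)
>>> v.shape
(5, 2)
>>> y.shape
(2, 2)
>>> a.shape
(2, 37, 5)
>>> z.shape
(3, 3, 3)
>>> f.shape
(7, 3, 3)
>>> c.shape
(2, 2)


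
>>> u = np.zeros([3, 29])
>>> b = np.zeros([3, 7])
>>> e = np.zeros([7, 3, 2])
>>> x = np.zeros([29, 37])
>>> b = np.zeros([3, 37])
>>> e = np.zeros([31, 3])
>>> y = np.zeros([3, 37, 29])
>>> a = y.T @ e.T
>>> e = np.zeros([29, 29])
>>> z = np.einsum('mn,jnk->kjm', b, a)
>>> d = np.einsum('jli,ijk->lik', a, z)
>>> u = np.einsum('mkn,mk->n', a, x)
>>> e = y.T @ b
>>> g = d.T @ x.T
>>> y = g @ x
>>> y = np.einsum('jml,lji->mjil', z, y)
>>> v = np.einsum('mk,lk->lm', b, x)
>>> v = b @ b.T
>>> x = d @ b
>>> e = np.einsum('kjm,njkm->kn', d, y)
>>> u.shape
(31,)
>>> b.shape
(3, 37)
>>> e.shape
(37, 29)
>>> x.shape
(37, 31, 37)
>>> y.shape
(29, 31, 37, 3)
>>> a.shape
(29, 37, 31)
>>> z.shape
(31, 29, 3)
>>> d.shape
(37, 31, 3)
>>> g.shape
(3, 31, 29)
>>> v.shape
(3, 3)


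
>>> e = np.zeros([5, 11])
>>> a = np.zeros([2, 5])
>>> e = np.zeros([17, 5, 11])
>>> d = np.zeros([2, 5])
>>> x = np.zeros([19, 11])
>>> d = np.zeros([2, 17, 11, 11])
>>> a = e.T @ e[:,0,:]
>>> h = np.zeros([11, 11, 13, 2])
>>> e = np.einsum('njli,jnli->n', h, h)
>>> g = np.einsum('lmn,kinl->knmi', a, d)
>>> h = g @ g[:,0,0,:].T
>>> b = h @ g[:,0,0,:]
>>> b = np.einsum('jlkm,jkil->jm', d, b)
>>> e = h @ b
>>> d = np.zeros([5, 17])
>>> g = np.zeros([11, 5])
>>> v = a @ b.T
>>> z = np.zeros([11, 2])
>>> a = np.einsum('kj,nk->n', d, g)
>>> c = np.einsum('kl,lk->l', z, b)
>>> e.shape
(2, 11, 5, 11)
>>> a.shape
(11,)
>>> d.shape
(5, 17)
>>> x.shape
(19, 11)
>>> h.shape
(2, 11, 5, 2)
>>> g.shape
(11, 5)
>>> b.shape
(2, 11)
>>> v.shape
(11, 5, 2)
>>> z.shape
(11, 2)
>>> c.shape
(2,)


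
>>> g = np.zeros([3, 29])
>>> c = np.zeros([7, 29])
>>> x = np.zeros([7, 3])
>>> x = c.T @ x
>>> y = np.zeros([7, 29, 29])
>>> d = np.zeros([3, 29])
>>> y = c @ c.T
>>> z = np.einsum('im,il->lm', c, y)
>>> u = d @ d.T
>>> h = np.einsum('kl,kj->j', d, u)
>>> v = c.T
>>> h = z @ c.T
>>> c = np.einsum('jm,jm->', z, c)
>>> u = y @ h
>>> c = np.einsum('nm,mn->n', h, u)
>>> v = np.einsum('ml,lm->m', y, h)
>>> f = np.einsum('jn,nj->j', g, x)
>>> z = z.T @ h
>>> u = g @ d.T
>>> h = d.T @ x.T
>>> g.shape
(3, 29)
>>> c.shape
(7,)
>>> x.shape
(29, 3)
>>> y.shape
(7, 7)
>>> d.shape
(3, 29)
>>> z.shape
(29, 7)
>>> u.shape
(3, 3)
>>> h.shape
(29, 29)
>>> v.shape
(7,)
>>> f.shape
(3,)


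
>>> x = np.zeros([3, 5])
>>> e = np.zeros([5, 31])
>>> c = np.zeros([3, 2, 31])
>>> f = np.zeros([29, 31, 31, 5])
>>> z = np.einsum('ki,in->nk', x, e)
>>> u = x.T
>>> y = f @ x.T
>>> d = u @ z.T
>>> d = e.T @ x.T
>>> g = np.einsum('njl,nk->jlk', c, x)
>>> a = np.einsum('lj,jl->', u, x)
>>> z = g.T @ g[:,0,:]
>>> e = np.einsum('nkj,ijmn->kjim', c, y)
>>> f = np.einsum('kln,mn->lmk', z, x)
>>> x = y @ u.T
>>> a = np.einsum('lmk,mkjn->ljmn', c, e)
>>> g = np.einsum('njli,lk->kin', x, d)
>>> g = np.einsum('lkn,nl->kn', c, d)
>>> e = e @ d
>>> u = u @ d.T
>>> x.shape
(29, 31, 31, 5)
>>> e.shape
(2, 31, 29, 3)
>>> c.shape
(3, 2, 31)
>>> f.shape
(31, 3, 5)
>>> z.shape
(5, 31, 5)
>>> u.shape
(5, 31)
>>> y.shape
(29, 31, 31, 3)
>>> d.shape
(31, 3)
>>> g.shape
(2, 31)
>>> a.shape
(3, 29, 2, 31)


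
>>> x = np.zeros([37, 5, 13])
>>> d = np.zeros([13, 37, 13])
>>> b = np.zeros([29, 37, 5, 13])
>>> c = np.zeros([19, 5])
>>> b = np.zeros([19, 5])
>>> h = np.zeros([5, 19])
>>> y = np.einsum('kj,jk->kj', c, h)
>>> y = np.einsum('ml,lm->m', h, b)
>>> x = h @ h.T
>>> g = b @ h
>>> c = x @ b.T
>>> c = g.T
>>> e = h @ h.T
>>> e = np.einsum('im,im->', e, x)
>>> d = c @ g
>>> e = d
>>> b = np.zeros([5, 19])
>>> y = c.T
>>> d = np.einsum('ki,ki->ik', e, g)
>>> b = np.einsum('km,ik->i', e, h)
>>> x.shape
(5, 5)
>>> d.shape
(19, 19)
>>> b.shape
(5,)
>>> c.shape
(19, 19)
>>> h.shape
(5, 19)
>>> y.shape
(19, 19)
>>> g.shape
(19, 19)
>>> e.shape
(19, 19)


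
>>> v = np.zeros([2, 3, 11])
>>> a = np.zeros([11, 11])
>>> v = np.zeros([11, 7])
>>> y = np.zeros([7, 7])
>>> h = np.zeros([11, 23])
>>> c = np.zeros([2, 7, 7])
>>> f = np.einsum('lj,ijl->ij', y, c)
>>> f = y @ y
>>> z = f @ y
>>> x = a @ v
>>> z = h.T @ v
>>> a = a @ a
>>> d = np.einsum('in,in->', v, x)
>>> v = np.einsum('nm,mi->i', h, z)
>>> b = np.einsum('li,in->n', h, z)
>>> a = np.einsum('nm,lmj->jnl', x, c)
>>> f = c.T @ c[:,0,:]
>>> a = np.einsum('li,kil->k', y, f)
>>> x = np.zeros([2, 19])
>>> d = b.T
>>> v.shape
(7,)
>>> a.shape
(7,)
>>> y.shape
(7, 7)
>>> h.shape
(11, 23)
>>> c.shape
(2, 7, 7)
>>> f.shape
(7, 7, 7)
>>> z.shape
(23, 7)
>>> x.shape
(2, 19)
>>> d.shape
(7,)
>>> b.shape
(7,)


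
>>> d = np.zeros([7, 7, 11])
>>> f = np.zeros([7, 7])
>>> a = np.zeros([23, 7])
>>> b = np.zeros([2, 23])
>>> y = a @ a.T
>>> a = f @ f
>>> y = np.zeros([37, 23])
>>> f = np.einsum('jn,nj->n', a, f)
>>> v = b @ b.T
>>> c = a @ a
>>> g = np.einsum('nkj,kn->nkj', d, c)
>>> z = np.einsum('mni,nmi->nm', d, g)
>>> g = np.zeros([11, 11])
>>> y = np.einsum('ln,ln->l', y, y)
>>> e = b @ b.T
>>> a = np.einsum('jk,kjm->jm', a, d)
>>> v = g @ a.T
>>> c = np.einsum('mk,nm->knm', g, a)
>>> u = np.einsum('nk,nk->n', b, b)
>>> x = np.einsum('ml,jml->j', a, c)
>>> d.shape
(7, 7, 11)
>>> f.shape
(7,)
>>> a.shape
(7, 11)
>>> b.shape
(2, 23)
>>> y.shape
(37,)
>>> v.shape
(11, 7)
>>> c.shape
(11, 7, 11)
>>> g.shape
(11, 11)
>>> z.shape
(7, 7)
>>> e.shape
(2, 2)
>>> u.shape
(2,)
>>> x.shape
(11,)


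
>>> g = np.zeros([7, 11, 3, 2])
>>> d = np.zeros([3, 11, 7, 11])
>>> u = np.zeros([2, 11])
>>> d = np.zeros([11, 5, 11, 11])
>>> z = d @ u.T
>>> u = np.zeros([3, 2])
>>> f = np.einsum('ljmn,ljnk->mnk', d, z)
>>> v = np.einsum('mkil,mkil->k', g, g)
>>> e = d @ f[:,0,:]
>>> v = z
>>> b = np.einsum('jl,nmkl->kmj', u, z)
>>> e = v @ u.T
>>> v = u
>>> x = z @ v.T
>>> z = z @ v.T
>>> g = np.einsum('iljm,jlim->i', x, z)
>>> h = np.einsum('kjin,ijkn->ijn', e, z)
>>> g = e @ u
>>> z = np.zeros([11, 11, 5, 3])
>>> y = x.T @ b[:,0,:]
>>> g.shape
(11, 5, 11, 2)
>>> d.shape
(11, 5, 11, 11)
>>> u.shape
(3, 2)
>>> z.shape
(11, 11, 5, 3)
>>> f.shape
(11, 11, 2)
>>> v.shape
(3, 2)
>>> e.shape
(11, 5, 11, 3)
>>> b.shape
(11, 5, 3)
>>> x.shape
(11, 5, 11, 3)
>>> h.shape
(11, 5, 3)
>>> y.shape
(3, 11, 5, 3)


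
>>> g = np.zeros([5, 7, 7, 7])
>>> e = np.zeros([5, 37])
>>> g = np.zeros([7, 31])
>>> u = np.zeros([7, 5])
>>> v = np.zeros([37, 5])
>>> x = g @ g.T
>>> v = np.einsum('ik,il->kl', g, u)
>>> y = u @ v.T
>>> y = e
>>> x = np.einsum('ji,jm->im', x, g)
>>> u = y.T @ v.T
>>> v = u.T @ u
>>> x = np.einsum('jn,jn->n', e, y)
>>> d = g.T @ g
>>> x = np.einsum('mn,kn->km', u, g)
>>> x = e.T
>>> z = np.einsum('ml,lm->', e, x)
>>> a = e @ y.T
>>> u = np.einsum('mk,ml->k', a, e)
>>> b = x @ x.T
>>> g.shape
(7, 31)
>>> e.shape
(5, 37)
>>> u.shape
(5,)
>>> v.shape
(31, 31)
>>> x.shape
(37, 5)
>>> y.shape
(5, 37)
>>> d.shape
(31, 31)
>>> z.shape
()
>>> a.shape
(5, 5)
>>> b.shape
(37, 37)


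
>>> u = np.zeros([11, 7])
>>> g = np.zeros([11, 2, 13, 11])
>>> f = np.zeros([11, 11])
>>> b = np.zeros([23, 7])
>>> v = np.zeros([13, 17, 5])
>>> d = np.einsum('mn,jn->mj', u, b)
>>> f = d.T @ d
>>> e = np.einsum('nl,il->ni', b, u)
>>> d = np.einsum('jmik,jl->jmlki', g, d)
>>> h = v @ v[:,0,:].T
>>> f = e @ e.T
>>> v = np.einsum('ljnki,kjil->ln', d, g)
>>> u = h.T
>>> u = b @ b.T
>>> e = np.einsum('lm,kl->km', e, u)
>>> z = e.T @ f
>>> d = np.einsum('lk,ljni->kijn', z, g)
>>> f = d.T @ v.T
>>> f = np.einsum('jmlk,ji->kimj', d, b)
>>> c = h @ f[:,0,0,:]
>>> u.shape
(23, 23)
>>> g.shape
(11, 2, 13, 11)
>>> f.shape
(13, 7, 11, 23)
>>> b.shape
(23, 7)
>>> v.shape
(11, 23)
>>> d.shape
(23, 11, 2, 13)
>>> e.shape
(23, 11)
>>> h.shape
(13, 17, 13)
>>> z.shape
(11, 23)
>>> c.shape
(13, 17, 23)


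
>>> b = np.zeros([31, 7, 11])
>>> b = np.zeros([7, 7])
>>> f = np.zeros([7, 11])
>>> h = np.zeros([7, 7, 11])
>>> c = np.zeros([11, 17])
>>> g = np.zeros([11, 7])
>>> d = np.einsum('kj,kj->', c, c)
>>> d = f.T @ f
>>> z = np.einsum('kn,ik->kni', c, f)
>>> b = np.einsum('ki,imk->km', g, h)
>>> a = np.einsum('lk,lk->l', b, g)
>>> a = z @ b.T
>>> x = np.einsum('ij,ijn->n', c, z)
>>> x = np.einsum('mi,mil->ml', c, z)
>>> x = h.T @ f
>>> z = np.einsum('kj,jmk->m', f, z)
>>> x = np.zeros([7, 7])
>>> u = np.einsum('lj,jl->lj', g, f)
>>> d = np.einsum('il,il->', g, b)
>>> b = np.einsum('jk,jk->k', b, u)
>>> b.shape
(7,)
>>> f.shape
(7, 11)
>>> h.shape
(7, 7, 11)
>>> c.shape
(11, 17)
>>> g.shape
(11, 7)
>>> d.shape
()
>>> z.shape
(17,)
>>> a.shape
(11, 17, 11)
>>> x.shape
(7, 7)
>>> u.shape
(11, 7)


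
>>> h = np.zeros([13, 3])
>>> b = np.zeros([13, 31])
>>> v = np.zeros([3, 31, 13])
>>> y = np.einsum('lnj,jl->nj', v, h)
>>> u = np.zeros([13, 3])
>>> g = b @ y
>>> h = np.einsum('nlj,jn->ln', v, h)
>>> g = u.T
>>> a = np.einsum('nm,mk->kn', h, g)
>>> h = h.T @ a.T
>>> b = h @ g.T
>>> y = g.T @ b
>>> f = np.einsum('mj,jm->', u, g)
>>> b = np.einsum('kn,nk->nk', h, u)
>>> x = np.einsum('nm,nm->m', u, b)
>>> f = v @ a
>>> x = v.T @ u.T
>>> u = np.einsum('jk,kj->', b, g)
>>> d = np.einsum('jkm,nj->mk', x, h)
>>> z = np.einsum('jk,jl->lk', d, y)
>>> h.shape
(3, 13)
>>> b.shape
(13, 3)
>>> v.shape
(3, 31, 13)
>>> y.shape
(13, 3)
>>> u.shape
()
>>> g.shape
(3, 13)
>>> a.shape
(13, 31)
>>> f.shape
(3, 31, 31)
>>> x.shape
(13, 31, 13)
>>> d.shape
(13, 31)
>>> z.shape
(3, 31)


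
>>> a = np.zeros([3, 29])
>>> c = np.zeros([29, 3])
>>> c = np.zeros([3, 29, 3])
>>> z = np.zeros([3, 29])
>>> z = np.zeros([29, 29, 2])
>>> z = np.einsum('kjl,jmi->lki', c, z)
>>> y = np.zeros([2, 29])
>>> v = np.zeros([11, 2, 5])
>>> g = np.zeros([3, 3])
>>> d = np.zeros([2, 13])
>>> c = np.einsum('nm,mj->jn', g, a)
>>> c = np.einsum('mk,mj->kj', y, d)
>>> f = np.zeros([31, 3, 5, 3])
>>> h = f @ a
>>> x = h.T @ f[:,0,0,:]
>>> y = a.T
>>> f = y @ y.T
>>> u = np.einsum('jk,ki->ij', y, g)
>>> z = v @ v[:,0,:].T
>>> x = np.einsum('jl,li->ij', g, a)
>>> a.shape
(3, 29)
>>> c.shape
(29, 13)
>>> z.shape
(11, 2, 11)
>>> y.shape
(29, 3)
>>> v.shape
(11, 2, 5)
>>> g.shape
(3, 3)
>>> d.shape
(2, 13)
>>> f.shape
(29, 29)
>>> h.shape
(31, 3, 5, 29)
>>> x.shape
(29, 3)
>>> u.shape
(3, 29)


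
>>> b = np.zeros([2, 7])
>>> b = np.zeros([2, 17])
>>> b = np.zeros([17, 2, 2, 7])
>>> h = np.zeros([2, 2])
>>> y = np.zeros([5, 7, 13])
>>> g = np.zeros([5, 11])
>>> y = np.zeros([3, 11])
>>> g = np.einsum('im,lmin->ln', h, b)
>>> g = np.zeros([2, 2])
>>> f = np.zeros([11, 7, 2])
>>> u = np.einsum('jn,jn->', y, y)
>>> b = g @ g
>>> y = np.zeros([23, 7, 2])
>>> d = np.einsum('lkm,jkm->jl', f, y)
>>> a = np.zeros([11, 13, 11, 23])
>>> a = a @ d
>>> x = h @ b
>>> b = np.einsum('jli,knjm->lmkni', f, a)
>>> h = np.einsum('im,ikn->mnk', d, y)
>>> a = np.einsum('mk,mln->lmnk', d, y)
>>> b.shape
(7, 11, 11, 13, 2)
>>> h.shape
(11, 2, 7)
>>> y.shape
(23, 7, 2)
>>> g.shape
(2, 2)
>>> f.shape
(11, 7, 2)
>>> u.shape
()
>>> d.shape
(23, 11)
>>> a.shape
(7, 23, 2, 11)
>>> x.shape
(2, 2)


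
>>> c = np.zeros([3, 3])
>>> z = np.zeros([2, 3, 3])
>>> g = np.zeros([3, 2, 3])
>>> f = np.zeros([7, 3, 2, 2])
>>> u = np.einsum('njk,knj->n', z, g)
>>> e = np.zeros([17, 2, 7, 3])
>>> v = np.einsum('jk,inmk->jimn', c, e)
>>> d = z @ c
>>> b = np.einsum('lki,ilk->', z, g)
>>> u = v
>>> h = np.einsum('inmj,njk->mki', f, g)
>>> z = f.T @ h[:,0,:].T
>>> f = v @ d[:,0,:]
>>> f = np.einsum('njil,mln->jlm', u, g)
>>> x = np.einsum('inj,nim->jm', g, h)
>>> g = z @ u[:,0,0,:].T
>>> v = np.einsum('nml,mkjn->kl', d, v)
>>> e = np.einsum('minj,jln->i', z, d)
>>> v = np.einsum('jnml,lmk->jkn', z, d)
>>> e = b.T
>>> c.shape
(3, 3)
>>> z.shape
(2, 2, 3, 2)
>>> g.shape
(2, 2, 3, 3)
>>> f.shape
(17, 2, 3)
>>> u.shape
(3, 17, 7, 2)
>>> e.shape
()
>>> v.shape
(2, 3, 2)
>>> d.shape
(2, 3, 3)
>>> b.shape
()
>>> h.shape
(2, 3, 7)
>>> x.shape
(3, 7)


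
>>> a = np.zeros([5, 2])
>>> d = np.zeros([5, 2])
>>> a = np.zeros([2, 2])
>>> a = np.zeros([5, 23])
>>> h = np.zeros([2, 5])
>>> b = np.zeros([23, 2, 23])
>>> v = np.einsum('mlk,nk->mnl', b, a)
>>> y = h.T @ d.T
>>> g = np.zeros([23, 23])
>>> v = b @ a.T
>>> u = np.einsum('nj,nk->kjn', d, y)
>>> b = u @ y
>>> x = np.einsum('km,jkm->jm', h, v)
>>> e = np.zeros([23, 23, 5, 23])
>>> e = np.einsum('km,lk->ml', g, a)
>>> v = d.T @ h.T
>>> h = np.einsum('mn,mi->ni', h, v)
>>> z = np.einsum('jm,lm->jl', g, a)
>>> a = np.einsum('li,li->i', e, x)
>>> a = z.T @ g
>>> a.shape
(5, 23)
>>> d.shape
(5, 2)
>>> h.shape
(5, 2)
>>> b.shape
(5, 2, 5)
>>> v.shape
(2, 2)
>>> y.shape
(5, 5)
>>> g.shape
(23, 23)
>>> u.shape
(5, 2, 5)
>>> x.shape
(23, 5)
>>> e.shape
(23, 5)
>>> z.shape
(23, 5)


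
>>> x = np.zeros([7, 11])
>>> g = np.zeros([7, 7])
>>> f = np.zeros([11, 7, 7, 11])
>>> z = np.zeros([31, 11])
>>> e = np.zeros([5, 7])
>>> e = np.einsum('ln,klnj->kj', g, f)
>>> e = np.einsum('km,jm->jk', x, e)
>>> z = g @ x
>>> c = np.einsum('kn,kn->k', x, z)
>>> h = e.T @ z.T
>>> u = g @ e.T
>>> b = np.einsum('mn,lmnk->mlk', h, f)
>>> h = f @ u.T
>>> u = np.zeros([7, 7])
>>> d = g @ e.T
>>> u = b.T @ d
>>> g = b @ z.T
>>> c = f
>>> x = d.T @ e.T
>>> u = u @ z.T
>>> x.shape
(11, 11)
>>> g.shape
(7, 11, 7)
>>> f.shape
(11, 7, 7, 11)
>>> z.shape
(7, 11)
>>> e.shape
(11, 7)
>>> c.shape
(11, 7, 7, 11)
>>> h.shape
(11, 7, 7, 7)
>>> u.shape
(11, 11, 7)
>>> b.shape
(7, 11, 11)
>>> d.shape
(7, 11)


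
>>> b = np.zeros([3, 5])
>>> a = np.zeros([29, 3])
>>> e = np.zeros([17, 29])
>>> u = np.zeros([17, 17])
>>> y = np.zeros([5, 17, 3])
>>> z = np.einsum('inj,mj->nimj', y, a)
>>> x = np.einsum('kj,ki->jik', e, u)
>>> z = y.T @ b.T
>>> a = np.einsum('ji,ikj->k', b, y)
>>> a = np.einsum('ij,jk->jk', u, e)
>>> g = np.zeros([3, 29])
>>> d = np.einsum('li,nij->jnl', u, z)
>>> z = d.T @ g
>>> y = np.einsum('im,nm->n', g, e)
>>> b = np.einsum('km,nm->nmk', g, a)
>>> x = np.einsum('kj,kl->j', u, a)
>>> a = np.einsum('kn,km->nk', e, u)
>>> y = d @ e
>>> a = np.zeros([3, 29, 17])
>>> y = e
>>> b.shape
(17, 29, 3)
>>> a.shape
(3, 29, 17)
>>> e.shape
(17, 29)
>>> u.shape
(17, 17)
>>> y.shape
(17, 29)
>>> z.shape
(17, 3, 29)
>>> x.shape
(17,)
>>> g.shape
(3, 29)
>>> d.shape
(3, 3, 17)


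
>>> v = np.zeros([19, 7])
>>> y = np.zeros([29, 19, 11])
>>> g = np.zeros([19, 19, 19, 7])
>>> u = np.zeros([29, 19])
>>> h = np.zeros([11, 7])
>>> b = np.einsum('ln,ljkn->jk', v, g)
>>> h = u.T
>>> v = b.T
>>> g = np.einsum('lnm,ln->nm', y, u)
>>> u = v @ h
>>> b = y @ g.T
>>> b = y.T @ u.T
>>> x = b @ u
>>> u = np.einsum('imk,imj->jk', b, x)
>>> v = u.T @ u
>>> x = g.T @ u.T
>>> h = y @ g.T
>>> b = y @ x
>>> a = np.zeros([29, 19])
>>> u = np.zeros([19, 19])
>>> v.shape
(19, 19)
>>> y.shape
(29, 19, 11)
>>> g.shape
(19, 11)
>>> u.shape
(19, 19)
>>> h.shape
(29, 19, 19)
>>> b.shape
(29, 19, 29)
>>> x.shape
(11, 29)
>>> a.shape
(29, 19)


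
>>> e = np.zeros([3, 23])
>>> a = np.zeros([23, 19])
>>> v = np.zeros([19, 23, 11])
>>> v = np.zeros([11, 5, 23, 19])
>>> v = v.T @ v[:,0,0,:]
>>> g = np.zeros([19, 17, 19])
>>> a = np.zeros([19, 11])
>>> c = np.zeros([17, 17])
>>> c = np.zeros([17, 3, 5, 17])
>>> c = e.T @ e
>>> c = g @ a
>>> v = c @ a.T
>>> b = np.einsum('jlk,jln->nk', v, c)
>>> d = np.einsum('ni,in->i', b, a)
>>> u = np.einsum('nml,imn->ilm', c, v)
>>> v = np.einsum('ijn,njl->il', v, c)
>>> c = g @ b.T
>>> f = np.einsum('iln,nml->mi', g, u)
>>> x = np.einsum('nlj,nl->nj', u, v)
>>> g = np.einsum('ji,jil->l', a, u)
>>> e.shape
(3, 23)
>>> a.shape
(19, 11)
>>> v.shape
(19, 11)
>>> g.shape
(17,)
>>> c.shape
(19, 17, 11)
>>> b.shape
(11, 19)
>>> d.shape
(19,)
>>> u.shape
(19, 11, 17)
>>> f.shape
(11, 19)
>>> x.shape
(19, 17)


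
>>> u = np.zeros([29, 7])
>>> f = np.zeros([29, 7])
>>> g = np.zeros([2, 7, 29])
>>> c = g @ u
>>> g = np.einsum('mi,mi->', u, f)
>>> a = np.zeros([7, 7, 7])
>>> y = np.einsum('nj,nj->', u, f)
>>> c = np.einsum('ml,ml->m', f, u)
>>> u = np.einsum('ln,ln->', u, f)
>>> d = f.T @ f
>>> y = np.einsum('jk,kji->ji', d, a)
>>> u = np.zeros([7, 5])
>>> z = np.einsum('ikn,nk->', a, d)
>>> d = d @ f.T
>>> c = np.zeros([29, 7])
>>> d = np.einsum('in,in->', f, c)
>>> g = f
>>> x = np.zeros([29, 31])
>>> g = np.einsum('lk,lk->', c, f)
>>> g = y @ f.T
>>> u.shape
(7, 5)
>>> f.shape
(29, 7)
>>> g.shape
(7, 29)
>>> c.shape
(29, 7)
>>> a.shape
(7, 7, 7)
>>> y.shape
(7, 7)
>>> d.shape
()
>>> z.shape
()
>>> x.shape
(29, 31)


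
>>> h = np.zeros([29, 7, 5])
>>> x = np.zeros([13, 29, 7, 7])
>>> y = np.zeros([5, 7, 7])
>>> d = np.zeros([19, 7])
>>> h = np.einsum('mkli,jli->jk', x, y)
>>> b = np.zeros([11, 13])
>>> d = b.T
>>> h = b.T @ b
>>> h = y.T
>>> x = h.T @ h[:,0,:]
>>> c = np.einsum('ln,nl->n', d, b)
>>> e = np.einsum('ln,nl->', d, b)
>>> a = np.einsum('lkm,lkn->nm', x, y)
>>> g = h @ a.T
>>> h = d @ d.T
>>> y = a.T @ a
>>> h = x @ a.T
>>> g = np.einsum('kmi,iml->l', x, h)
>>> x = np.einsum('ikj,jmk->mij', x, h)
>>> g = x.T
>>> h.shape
(5, 7, 7)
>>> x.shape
(7, 5, 5)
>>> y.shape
(5, 5)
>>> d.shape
(13, 11)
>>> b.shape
(11, 13)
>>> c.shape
(11,)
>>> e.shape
()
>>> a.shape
(7, 5)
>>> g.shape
(5, 5, 7)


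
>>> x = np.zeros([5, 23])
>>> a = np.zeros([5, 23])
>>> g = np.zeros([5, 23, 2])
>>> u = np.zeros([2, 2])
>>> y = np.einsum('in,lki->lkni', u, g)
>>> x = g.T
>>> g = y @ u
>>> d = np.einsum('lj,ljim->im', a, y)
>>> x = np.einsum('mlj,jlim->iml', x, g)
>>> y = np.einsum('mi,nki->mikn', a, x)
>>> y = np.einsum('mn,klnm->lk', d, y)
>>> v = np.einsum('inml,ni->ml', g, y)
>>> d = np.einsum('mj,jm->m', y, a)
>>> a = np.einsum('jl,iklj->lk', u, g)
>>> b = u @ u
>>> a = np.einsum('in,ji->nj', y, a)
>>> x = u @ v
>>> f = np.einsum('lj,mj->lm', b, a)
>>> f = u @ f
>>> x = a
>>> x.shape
(5, 2)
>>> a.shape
(5, 2)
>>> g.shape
(5, 23, 2, 2)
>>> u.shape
(2, 2)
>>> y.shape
(23, 5)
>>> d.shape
(23,)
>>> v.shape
(2, 2)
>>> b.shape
(2, 2)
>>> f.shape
(2, 5)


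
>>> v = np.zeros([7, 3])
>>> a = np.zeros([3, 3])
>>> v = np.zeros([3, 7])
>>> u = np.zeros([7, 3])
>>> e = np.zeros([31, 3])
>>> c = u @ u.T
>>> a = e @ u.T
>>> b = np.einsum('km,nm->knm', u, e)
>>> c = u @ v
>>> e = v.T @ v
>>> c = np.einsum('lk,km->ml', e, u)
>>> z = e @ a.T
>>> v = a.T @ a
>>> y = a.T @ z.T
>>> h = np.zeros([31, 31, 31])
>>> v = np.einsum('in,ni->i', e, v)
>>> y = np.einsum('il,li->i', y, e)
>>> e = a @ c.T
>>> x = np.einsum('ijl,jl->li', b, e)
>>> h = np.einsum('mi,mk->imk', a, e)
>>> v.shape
(7,)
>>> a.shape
(31, 7)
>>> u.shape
(7, 3)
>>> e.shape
(31, 3)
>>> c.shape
(3, 7)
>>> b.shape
(7, 31, 3)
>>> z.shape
(7, 31)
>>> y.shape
(7,)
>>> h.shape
(7, 31, 3)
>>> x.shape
(3, 7)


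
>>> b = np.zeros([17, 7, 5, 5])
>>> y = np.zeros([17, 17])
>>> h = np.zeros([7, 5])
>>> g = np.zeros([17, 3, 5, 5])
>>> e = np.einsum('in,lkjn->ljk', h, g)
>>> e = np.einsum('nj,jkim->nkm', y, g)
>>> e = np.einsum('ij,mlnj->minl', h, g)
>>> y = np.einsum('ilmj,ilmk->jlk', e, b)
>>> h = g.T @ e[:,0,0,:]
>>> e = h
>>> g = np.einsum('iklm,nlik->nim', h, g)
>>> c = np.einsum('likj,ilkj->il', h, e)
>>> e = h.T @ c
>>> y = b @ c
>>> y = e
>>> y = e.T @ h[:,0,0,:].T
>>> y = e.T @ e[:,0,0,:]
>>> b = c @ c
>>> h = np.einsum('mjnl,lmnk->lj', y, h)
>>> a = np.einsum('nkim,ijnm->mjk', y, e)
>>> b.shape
(5, 5)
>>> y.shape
(5, 5, 3, 5)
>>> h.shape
(5, 5)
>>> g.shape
(17, 5, 3)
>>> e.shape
(3, 3, 5, 5)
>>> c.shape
(5, 5)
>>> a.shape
(5, 3, 5)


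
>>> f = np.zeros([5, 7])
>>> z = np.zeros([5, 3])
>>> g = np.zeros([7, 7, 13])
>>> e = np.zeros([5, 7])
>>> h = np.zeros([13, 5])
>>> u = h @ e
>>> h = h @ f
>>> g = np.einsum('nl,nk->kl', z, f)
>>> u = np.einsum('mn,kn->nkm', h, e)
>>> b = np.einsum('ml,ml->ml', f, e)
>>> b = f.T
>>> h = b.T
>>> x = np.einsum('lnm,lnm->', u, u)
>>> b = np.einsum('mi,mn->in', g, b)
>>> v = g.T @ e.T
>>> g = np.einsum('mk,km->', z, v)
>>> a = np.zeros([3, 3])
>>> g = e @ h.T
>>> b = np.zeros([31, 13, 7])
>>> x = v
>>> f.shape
(5, 7)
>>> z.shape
(5, 3)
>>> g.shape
(5, 5)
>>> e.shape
(5, 7)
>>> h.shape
(5, 7)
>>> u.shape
(7, 5, 13)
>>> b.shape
(31, 13, 7)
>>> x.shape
(3, 5)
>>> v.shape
(3, 5)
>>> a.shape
(3, 3)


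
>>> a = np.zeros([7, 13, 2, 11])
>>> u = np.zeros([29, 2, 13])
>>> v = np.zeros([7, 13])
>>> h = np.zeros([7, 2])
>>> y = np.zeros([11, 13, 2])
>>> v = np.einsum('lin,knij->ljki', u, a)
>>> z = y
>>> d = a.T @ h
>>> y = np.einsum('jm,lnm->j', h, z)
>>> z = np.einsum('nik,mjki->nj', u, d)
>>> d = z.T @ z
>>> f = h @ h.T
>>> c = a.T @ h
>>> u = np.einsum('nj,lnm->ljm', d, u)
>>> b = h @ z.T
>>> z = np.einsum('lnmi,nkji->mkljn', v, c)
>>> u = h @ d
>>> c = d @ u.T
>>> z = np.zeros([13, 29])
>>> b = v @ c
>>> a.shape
(7, 13, 2, 11)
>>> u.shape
(7, 2)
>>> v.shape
(29, 11, 7, 2)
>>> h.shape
(7, 2)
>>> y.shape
(7,)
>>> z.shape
(13, 29)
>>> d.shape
(2, 2)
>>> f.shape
(7, 7)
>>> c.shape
(2, 7)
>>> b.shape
(29, 11, 7, 7)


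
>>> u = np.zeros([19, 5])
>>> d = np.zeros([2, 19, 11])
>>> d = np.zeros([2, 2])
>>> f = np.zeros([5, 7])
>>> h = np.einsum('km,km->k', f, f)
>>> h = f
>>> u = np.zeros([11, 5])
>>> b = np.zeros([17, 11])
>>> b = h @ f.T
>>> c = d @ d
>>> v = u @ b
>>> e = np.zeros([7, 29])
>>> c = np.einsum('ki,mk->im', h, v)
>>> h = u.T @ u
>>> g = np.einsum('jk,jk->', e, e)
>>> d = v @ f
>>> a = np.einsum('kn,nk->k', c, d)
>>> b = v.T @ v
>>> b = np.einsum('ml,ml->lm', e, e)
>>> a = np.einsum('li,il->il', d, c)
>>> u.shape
(11, 5)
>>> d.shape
(11, 7)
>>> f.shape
(5, 7)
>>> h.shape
(5, 5)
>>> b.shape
(29, 7)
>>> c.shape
(7, 11)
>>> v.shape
(11, 5)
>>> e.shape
(7, 29)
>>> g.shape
()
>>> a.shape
(7, 11)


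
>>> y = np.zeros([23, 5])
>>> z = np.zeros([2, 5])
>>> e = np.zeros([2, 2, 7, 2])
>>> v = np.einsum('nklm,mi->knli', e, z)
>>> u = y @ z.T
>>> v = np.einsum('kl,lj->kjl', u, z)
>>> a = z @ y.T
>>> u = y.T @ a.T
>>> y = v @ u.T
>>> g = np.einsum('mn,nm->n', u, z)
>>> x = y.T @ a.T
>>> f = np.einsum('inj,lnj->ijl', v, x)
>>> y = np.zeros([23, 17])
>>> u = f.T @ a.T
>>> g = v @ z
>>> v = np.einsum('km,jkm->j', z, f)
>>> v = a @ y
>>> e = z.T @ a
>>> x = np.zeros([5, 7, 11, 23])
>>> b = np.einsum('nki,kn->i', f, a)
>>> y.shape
(23, 17)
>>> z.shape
(2, 5)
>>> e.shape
(5, 23)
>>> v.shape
(2, 17)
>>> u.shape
(5, 2, 2)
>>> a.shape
(2, 23)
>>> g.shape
(23, 5, 5)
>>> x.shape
(5, 7, 11, 23)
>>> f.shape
(23, 2, 5)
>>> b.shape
(5,)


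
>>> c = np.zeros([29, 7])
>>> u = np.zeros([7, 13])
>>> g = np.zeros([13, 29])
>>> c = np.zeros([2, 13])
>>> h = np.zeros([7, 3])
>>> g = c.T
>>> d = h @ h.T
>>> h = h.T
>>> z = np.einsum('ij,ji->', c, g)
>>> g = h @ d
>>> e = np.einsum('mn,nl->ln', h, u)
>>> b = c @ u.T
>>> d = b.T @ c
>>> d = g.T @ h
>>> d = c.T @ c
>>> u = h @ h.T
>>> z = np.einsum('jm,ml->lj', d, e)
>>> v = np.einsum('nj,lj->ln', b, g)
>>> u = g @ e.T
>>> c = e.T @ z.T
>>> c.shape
(7, 7)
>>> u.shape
(3, 13)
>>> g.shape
(3, 7)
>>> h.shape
(3, 7)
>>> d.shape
(13, 13)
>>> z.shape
(7, 13)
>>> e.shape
(13, 7)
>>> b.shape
(2, 7)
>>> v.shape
(3, 2)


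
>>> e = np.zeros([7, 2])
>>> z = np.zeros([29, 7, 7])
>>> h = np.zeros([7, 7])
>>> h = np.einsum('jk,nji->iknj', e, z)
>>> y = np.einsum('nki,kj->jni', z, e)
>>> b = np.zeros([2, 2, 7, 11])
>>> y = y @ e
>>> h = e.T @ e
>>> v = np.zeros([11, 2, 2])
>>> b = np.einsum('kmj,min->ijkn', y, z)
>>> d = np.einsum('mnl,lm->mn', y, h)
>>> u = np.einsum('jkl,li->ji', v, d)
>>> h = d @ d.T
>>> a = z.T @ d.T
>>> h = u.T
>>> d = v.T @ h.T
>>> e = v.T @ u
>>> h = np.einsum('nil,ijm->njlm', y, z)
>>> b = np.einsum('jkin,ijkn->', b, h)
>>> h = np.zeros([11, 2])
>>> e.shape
(2, 2, 29)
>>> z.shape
(29, 7, 7)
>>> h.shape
(11, 2)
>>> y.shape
(2, 29, 2)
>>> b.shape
()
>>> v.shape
(11, 2, 2)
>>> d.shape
(2, 2, 29)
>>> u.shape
(11, 29)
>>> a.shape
(7, 7, 2)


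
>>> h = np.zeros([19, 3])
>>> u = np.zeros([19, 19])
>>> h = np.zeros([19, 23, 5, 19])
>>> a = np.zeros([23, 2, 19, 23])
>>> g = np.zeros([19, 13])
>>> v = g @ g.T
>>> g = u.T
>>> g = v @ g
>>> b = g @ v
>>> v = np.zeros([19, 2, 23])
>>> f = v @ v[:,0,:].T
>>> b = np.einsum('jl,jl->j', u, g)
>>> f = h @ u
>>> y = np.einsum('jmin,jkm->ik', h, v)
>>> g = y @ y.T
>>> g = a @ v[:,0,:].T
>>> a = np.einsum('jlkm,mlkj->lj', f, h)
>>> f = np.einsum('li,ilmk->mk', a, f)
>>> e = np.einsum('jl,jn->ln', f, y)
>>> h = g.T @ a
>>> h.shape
(19, 19, 2, 19)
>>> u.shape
(19, 19)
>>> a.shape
(23, 19)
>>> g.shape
(23, 2, 19, 19)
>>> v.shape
(19, 2, 23)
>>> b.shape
(19,)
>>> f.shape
(5, 19)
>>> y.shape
(5, 2)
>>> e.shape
(19, 2)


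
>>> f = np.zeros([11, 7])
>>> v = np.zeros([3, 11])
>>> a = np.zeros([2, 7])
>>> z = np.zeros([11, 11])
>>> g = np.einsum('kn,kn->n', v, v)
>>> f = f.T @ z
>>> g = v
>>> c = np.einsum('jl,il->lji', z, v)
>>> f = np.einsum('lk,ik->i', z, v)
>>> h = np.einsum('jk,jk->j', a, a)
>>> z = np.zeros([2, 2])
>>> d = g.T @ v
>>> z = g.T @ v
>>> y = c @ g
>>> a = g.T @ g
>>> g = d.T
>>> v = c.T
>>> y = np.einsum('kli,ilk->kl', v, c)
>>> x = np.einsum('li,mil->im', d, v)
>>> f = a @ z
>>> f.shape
(11, 11)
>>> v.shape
(3, 11, 11)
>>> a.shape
(11, 11)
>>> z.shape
(11, 11)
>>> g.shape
(11, 11)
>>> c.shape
(11, 11, 3)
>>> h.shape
(2,)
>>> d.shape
(11, 11)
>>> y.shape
(3, 11)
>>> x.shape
(11, 3)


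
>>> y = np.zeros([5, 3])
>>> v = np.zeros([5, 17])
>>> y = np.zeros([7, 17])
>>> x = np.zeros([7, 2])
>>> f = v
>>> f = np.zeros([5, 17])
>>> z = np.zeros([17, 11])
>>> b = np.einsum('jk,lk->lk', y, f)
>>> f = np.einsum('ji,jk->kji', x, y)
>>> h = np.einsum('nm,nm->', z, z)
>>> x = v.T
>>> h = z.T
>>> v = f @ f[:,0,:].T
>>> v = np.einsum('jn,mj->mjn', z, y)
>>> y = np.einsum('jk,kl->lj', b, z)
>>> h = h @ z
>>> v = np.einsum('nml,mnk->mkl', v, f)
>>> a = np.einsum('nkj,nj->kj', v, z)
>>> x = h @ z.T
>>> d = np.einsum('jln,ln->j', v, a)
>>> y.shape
(11, 5)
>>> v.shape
(17, 2, 11)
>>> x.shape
(11, 17)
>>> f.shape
(17, 7, 2)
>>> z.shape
(17, 11)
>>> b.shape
(5, 17)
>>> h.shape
(11, 11)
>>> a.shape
(2, 11)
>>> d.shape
(17,)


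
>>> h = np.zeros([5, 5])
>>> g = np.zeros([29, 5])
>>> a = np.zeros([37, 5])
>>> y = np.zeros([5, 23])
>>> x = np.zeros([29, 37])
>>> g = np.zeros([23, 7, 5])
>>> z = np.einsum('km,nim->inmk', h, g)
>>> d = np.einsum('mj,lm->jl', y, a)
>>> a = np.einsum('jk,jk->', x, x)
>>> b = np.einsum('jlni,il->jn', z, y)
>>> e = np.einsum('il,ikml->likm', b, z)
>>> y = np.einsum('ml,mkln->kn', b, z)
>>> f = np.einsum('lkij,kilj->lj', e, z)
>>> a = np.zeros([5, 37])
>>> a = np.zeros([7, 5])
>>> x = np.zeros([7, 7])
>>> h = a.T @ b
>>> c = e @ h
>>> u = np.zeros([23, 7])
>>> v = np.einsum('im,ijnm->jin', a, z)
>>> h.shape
(5, 5)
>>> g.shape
(23, 7, 5)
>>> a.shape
(7, 5)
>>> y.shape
(23, 5)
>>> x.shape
(7, 7)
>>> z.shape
(7, 23, 5, 5)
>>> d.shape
(23, 37)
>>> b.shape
(7, 5)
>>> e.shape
(5, 7, 23, 5)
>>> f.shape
(5, 5)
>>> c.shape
(5, 7, 23, 5)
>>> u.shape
(23, 7)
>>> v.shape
(23, 7, 5)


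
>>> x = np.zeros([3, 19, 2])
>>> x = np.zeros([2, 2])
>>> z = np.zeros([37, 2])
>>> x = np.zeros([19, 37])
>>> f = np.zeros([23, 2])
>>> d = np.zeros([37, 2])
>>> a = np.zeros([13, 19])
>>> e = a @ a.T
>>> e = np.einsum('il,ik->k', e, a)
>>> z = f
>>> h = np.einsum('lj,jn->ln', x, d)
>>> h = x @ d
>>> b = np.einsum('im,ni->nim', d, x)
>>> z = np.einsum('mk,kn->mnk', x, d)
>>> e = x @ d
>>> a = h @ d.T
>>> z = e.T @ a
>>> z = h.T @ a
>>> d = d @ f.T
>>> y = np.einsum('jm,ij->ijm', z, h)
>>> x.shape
(19, 37)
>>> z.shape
(2, 37)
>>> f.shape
(23, 2)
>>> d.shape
(37, 23)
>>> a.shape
(19, 37)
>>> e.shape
(19, 2)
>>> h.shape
(19, 2)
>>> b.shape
(19, 37, 2)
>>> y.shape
(19, 2, 37)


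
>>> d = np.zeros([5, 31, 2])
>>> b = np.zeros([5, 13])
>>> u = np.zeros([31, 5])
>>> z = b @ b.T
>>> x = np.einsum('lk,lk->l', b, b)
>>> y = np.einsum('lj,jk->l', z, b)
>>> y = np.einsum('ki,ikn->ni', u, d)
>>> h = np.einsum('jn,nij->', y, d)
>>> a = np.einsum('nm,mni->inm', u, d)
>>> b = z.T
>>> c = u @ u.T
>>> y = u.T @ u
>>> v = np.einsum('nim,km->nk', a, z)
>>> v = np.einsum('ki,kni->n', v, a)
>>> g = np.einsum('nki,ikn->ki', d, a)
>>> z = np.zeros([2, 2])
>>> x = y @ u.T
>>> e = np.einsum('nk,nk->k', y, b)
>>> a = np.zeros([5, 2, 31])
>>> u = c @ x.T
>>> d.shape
(5, 31, 2)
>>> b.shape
(5, 5)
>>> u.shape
(31, 5)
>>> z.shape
(2, 2)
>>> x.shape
(5, 31)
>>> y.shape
(5, 5)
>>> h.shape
()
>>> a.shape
(5, 2, 31)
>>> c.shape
(31, 31)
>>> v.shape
(31,)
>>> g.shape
(31, 2)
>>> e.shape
(5,)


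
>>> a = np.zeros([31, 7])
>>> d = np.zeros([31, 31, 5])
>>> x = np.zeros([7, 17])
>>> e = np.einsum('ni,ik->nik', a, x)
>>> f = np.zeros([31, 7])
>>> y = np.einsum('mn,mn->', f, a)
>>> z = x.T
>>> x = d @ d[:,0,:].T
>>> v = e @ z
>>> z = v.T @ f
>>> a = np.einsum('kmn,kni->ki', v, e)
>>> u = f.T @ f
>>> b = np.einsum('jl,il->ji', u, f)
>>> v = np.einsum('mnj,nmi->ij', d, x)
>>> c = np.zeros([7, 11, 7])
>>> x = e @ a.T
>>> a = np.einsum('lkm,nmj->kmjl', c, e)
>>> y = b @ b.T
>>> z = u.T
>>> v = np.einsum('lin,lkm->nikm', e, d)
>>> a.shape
(11, 7, 17, 7)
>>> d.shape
(31, 31, 5)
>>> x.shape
(31, 7, 31)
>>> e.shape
(31, 7, 17)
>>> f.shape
(31, 7)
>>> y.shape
(7, 7)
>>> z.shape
(7, 7)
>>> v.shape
(17, 7, 31, 5)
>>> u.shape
(7, 7)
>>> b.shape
(7, 31)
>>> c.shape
(7, 11, 7)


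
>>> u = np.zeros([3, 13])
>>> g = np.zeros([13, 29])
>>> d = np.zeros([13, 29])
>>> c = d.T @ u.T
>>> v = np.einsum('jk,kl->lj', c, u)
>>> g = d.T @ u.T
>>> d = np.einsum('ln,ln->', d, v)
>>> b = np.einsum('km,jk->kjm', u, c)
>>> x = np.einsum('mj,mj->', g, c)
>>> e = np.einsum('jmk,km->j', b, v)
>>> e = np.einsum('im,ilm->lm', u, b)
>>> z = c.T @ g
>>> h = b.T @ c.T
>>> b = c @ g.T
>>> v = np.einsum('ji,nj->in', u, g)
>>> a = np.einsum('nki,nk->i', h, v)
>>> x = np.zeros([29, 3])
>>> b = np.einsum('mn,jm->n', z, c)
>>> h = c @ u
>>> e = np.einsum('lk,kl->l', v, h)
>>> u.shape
(3, 13)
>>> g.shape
(29, 3)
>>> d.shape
()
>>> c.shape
(29, 3)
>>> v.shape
(13, 29)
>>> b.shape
(3,)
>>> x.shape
(29, 3)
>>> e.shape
(13,)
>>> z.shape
(3, 3)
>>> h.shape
(29, 13)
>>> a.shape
(29,)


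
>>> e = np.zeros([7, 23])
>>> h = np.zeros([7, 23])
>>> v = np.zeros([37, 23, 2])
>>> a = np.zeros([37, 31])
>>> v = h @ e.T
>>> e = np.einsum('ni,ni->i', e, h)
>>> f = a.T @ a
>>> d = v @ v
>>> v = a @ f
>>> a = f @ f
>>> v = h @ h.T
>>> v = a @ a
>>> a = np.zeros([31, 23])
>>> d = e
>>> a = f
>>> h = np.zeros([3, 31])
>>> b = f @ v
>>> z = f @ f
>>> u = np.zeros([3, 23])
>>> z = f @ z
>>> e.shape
(23,)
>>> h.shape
(3, 31)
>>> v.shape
(31, 31)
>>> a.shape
(31, 31)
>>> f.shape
(31, 31)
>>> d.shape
(23,)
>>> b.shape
(31, 31)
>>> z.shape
(31, 31)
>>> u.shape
(3, 23)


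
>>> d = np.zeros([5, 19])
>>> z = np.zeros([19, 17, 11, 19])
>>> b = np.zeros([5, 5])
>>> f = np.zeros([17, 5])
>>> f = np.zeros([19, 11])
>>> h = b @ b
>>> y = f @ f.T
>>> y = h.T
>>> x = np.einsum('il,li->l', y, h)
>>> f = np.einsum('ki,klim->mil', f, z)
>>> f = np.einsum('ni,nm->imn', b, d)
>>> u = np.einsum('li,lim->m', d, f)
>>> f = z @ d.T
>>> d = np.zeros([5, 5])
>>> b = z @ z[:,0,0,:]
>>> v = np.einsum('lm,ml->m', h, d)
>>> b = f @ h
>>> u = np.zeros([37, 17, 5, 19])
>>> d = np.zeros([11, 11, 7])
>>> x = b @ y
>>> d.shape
(11, 11, 7)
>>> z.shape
(19, 17, 11, 19)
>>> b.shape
(19, 17, 11, 5)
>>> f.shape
(19, 17, 11, 5)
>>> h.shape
(5, 5)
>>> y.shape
(5, 5)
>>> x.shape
(19, 17, 11, 5)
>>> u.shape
(37, 17, 5, 19)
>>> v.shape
(5,)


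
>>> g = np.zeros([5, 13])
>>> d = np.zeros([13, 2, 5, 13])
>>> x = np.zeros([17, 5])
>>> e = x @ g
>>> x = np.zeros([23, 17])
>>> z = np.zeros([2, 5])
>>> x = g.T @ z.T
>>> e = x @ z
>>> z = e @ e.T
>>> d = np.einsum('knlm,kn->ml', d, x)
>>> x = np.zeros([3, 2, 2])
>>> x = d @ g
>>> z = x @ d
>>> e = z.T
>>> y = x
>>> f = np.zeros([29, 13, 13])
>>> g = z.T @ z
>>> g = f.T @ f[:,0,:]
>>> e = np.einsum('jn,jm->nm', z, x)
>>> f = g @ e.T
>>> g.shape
(13, 13, 13)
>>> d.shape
(13, 5)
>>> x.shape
(13, 13)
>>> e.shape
(5, 13)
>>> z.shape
(13, 5)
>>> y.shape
(13, 13)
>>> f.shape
(13, 13, 5)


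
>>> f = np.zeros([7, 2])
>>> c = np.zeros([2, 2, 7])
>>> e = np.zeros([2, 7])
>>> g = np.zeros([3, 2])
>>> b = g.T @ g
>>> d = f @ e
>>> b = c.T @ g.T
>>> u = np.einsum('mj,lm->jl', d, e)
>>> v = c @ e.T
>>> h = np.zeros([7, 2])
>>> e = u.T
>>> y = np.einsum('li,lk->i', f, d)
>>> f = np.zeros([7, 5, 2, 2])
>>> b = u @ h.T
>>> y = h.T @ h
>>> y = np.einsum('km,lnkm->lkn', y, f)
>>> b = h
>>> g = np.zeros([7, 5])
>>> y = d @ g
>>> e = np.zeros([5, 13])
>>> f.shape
(7, 5, 2, 2)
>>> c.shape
(2, 2, 7)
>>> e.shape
(5, 13)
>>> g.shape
(7, 5)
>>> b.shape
(7, 2)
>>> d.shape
(7, 7)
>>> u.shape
(7, 2)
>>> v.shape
(2, 2, 2)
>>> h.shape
(7, 2)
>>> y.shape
(7, 5)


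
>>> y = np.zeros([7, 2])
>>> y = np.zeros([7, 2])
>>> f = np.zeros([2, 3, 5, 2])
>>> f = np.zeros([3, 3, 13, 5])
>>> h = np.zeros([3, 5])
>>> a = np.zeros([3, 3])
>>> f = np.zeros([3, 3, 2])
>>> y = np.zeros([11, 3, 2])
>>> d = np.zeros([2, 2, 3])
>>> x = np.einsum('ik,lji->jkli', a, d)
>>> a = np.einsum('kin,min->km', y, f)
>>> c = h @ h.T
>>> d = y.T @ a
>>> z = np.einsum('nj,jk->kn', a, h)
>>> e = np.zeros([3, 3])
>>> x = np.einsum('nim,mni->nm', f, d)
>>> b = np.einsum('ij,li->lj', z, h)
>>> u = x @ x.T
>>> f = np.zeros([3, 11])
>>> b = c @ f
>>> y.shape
(11, 3, 2)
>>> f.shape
(3, 11)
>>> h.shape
(3, 5)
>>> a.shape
(11, 3)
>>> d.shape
(2, 3, 3)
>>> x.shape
(3, 2)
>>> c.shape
(3, 3)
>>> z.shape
(5, 11)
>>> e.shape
(3, 3)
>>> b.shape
(3, 11)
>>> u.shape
(3, 3)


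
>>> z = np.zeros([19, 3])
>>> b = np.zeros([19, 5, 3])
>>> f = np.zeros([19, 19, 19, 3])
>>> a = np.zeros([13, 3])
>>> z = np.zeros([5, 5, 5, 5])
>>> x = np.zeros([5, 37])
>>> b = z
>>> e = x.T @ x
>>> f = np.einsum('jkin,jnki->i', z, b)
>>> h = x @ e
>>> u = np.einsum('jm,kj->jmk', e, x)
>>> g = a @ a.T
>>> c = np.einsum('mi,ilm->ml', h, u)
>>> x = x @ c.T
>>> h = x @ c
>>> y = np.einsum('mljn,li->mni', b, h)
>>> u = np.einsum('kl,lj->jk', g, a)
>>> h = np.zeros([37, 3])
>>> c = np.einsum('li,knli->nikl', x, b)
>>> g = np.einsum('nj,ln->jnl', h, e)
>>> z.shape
(5, 5, 5, 5)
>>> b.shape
(5, 5, 5, 5)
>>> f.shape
(5,)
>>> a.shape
(13, 3)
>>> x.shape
(5, 5)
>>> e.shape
(37, 37)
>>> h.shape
(37, 3)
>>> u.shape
(3, 13)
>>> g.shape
(3, 37, 37)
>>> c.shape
(5, 5, 5, 5)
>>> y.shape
(5, 5, 37)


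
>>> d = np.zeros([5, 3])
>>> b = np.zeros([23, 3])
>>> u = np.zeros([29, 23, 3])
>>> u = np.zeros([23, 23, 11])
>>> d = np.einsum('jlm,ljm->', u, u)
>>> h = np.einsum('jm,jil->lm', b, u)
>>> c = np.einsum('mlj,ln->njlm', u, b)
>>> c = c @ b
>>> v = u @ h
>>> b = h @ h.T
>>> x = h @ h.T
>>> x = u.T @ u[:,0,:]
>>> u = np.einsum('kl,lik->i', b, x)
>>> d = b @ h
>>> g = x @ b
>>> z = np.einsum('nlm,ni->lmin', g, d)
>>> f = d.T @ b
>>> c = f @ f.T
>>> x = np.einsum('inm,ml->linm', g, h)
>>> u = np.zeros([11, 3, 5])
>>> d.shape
(11, 3)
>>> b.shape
(11, 11)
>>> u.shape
(11, 3, 5)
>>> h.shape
(11, 3)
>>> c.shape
(3, 3)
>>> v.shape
(23, 23, 3)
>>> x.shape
(3, 11, 23, 11)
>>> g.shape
(11, 23, 11)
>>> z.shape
(23, 11, 3, 11)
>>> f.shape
(3, 11)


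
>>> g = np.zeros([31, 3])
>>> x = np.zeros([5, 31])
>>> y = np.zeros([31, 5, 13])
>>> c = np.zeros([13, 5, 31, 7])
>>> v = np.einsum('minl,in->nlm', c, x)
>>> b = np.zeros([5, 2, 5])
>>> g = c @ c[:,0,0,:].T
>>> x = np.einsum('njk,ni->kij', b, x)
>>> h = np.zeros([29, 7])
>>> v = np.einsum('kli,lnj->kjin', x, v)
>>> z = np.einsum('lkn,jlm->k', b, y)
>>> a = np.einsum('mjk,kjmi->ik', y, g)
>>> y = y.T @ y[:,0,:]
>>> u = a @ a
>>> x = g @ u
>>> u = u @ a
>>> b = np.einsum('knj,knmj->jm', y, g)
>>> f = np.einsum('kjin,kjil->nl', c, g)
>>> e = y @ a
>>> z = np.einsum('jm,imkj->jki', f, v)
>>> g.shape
(13, 5, 31, 13)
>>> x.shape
(13, 5, 31, 13)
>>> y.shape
(13, 5, 13)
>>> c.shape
(13, 5, 31, 7)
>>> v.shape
(5, 13, 2, 7)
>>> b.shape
(13, 31)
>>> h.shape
(29, 7)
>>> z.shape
(7, 2, 5)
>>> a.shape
(13, 13)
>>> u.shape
(13, 13)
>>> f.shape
(7, 13)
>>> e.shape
(13, 5, 13)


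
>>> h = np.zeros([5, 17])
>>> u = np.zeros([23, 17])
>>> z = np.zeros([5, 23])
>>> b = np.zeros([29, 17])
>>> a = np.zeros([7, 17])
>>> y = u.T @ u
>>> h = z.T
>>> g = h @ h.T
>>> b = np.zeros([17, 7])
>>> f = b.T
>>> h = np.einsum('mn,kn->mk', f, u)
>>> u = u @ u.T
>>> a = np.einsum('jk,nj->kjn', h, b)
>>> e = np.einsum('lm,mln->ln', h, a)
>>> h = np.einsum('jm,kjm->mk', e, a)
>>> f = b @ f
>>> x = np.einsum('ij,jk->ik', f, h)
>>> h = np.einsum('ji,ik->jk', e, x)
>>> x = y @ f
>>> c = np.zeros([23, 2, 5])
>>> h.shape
(7, 23)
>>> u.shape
(23, 23)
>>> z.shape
(5, 23)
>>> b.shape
(17, 7)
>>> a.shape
(23, 7, 17)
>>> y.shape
(17, 17)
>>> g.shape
(23, 23)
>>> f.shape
(17, 17)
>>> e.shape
(7, 17)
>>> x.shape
(17, 17)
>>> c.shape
(23, 2, 5)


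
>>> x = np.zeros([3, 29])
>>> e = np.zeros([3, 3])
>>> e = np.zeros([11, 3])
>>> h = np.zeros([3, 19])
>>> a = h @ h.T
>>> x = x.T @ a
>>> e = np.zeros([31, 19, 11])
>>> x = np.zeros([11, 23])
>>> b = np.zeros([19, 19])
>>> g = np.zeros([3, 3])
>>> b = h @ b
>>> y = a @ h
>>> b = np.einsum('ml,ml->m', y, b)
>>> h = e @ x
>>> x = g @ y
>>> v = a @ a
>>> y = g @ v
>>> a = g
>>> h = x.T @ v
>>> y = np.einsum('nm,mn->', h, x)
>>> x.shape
(3, 19)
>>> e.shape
(31, 19, 11)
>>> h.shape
(19, 3)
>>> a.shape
(3, 3)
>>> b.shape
(3,)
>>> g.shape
(3, 3)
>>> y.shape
()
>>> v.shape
(3, 3)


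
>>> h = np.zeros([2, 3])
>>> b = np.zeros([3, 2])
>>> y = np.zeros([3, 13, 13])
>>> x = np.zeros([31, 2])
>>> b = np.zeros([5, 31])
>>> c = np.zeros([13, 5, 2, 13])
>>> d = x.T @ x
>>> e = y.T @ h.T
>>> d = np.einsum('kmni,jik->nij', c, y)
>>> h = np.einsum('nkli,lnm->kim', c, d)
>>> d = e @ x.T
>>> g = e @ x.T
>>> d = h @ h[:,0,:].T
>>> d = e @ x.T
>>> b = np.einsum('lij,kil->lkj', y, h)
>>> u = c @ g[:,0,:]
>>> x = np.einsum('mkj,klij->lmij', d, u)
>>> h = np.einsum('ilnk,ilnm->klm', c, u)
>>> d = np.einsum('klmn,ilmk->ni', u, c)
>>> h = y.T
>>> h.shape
(13, 13, 3)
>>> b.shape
(3, 5, 13)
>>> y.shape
(3, 13, 13)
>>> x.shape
(5, 13, 2, 31)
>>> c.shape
(13, 5, 2, 13)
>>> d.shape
(31, 13)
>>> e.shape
(13, 13, 2)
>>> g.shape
(13, 13, 31)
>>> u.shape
(13, 5, 2, 31)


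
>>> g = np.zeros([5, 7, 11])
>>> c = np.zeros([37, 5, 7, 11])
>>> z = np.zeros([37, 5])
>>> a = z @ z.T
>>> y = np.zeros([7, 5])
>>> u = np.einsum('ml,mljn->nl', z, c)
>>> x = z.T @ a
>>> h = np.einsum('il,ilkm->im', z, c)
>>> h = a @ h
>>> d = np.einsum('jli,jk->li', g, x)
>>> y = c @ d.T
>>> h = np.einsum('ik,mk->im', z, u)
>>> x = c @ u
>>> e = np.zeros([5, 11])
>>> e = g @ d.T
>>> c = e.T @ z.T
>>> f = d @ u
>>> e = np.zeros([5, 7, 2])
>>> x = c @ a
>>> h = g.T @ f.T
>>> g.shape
(5, 7, 11)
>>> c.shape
(7, 7, 37)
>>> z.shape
(37, 5)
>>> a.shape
(37, 37)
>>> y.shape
(37, 5, 7, 7)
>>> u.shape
(11, 5)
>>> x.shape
(7, 7, 37)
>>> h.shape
(11, 7, 7)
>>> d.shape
(7, 11)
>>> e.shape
(5, 7, 2)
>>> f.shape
(7, 5)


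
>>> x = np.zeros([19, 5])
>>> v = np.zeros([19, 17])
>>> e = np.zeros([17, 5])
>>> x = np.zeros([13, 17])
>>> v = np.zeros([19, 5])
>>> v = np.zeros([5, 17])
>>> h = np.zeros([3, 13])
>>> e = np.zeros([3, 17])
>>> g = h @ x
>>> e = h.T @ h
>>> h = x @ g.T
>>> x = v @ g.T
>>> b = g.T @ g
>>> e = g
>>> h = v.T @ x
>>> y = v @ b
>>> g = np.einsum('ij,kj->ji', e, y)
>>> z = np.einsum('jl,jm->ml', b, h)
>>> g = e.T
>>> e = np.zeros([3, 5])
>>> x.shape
(5, 3)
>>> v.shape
(5, 17)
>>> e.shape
(3, 5)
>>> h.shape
(17, 3)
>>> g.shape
(17, 3)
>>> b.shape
(17, 17)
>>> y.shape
(5, 17)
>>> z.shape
(3, 17)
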